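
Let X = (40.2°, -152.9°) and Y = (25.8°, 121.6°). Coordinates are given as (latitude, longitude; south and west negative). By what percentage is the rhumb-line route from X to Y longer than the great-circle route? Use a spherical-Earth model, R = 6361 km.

3.4%

Great circle: σ = 1.2293 rad → d_gc = Rσ = 7819.7 km
Rhumb: Δφ = -0.2513, Δλ = -1.4923, Δψ = -0.3011, q = Δφ/Δψ = 0.8346 → d_rh = R√(Δφ²+q²Δλ²) = 8081.8 km
Excess = (8081.8 − 7819.7) / 7819.7 = 262.1 / 7819.7 = 3.352% ≈ 3.4%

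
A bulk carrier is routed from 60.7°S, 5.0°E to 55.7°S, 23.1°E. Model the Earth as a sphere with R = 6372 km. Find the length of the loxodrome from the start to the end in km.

1196 km

Δψ = ln[tan(π/4+φ₂/2)/tan(π/4+φ₁/2)] = +0.1659;  Δφ = +0.0873 rad,  Δλ = +0.3159 rad
q = Δφ/Δψ = 0.5259
d = R·√(Δφ² + q²Δλ²) = 6372·0.18766 = 1196 km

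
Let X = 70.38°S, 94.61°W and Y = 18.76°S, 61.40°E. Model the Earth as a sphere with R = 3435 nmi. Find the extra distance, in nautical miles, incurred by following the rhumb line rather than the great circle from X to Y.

Great circle: cos σ = sin φ₁ sin φ₂ + cos φ₁ cos φ₂ cos Δλ,  σ = 1.5583 rad → d_gc = 5352.9 nmi
Rhumb line: Δψ = +1.4215, q = Δφ/Δψ = 0.6338, d_rh = R√(Δφ²+q²Δλ²) = 6687.0 nmi
Excess = 6687.0 − 5352.9 = 1334.1 ≈ 1334 nmi

1334 nmi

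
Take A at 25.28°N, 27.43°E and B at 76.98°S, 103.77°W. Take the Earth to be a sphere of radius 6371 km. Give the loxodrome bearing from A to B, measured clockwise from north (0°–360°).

221.1°

Meridional parts: M(φ₁)=+0.4563, M(φ₂)=-2.1706 → ΔM = -2.6268;  Δλ = -2.2899 rad
tan C = Δλ / ΔM = +0.8717 → C = 221.08°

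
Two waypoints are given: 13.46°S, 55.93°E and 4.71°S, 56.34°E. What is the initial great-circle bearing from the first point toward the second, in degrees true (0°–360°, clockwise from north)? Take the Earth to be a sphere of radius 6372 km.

θ = atan2( sin Δλ·cos φ₂ ,  cos φ₁ sin φ₂ − sin φ₁ cos φ₂ cos Δλ )
  = atan2(+0.0071, +0.1521) = 2.68°

2.7°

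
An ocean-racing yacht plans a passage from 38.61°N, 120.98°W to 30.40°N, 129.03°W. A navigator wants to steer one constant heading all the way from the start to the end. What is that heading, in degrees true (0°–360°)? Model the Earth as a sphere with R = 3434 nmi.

218.9°

Δψ = ln[tan(π/4+φ₂/2)/tan(π/4+φ₁/2)] = -0.1742
Δλ = -0.1405 rad (taken the short way round)
course = atan2(Δλ, Δψ) = 218.89°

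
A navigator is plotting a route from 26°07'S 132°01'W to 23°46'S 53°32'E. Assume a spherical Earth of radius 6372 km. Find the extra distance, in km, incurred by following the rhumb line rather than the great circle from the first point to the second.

3153 km

Great circle: cos σ = sin φ₁ sin φ₂ + cos φ₁ cos φ₂ cos Δλ,  σ = 2.2659 rad → d_gc = 14438.6 km
Rhumb line: Δψ = +0.0452, q = Δφ/Δψ = 0.9066, d_rh = R√(Δφ²+q²Δλ²) = 17591.8 km
Excess = 17591.8 − 14438.6 = 3153.2 ≈ 3153 km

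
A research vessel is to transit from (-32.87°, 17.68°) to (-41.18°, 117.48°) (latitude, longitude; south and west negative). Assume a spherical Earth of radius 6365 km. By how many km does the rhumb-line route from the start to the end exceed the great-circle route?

491 km

Great circle: cos σ = sin φ₁ sin φ₂ + cos φ₁ cos φ₂ cos Δλ,  σ = 1.3184 rad → d_gc = 8391.43 km
Rhumb line: Δψ = -0.1820, q = Δφ/Δψ = 0.7969, d_rh = R√(Δφ²+q²Δλ²) = 8882.89 km
Excess = 8882.89 − 8391.43 = 491.46 ≈ 491 km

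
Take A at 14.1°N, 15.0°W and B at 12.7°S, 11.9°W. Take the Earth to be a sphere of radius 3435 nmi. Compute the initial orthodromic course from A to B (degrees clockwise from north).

173.3°

θ = atan2( sin Δλ·cos φ₂ ,  cos φ₁ sin φ₂ − sin φ₁ cos φ₂ cos Δλ )
  = atan2(+0.0528, -0.4505) = 173.32°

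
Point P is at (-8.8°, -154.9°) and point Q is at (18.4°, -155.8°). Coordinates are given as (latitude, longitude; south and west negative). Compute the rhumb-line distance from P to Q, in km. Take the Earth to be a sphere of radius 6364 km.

3023 km

Δψ = ln[tan(π/4+φ₂/2)/tan(π/4+φ₁/2)] = +0.4810;  Δφ = +0.4747 rad,  Δλ = -0.0157 rad
q = Δφ/Δψ = 0.9870
d = R·√(Δφ² + q²Δλ²) = 6364·0.47498 = 3023 km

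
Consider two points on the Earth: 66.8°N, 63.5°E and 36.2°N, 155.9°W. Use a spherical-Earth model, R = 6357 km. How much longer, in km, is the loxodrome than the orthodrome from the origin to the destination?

Great circle: cos σ = sin φ₁ sin φ₂ + cos φ₁ cos φ₂ cos Δλ,  σ = 1.2690 rad → d_gc = 8067.3 km
Rhumb line: Δψ = -0.9048, q = Δφ/Δψ = 0.5902, d_rh = R√(Δφ²+q²Δλ²) = 9813.6 km
Excess = 9813.6 − 8067.3 = 1746.3 ≈ 1746 km

1746 km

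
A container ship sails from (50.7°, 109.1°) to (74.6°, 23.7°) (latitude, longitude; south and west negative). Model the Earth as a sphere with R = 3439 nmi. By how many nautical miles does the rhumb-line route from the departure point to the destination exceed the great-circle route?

192 nmi

Great circle: cos σ = sin φ₁ sin φ₂ + cos φ₁ cos φ₂ cos Δλ,  σ = 0.7082 rad → d_gc = 2435.4 nmi
Rhumb line: Δψ = +0.9711, q = Δφ/Δψ = 0.4295, d_rh = R√(Δφ²+q²Δλ²) = 2627.8 nmi
Excess = 2627.8 − 2435.4 = 192.4 ≈ 192 nmi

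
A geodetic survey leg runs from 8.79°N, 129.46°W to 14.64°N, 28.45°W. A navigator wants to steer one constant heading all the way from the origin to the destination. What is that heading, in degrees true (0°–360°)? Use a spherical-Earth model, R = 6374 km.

Meridional parts: M(φ₁)=+0.1540, M(φ₂)=+0.2583 → ΔM = +0.1043;  Δλ = +1.7630 rad
tan C = Δλ / ΔM = +16.8990 → C = 86.61°

86.6°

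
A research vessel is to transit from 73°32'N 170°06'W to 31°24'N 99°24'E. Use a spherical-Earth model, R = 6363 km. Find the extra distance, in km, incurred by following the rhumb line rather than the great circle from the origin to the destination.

504 km

Great circle: cos σ = sin φ₁ sin φ₂ + cos φ₁ cos φ₂ cos Δλ,  σ = 1.0500 rad → d_gc = 6681.5 km
Rhumb line: Δψ = -1.3554, q = Δφ/Δψ = 0.5425, d_rh = R√(Δφ²+q²Δλ²) = 7185.3 km
Excess = 7185.3 − 6681.5 = 503.8 ≈ 504 km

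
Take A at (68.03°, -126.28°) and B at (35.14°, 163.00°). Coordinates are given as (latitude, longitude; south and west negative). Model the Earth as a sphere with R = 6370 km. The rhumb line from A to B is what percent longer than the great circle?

Great circle: σ = 0.8831 rad → d_gc = Rσ = 5625.1 km
Rhumb: Δφ = -0.5740, Δλ = -1.2343, Δψ = -0.9835, q = Δφ/Δψ = 0.5837 → d_rh = R√(Δφ²+q²Δλ²) = 5867.7 km
Excess = (5867.7 − 5625.1) / 5625.1 = 242.6 / 5625.1 = 4.31% ≈ 4.3%

4.3%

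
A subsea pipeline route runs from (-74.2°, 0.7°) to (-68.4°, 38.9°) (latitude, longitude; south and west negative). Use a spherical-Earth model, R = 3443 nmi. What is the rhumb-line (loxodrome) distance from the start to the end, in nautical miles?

809 nmi

Rhumb course C = atan2(Δλ, Δψ) with Δψ = ln[tan(π/4+φ₂/2)/tan(π/4+φ₁/2)] = +0.3183, Δλ = +0.6667 → C = 64.48°
d = R·|Δφ| / |cos C| = 3443·0.10123 / 0.43079 = 809 nmi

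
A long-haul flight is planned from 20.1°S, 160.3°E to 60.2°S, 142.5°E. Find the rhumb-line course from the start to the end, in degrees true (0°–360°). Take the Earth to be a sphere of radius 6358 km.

197.8°

Meridional parts: M(φ₁)=-0.3582, M(φ₂)=-1.3240 → ΔM = -0.9657;  Δλ = -0.3107 rad
tan C = Δλ / ΔM = +0.3217 → C = 197.83°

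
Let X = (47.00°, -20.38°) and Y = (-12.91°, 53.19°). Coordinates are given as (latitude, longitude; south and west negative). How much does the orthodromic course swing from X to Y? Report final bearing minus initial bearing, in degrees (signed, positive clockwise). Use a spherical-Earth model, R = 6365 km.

At departure: θ₁ = atan2(sin Δλ cos φ₂, cos φ₁ sin φ₂ − sin φ₁ cos φ₂ cos Δλ) = 110.74°
At arrival: θ₂ = atan2(sin Δλ cos φ₁, −cos φ₂ sin φ₁ + sin φ₂ cos φ₁ cos Δλ) = 139.13°
Δθ = θ₂ − θ₁ = +28.4°

+28.4°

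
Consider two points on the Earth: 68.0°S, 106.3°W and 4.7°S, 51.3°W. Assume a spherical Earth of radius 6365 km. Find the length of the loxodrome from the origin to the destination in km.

Rhumb course C = atan2(Δλ, Δψ) with Δψ = ln[tan(π/4+φ₂/2)/tan(π/4+φ₁/2)] = +1.5558, Δλ = +0.9599 → C = 31.67°
d = R·|Δφ| / |cos C| = 6365·1.10479 / 0.85105 = 8263 km

8263 km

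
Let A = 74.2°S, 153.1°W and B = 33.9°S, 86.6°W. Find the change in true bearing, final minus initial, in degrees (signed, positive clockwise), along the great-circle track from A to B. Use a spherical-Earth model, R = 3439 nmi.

Initial bearing θ₁ = atan2(sin Δλ cos φ₂, cos φ₁ sin φ₂ − sin φ₁ cos φ₂ cos Δλ) = 77.65°
Final bearing θ₂ = (initial bearing from the destination back to the start) + 180° = 18.69°
Δθ = θ₂ − θ₁ = -59.0°

-59.0°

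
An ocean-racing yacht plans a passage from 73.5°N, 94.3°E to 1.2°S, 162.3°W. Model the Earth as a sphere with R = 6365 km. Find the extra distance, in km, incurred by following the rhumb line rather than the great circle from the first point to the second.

Great circle: cos σ = sin φ₁ sin φ₂ + cos φ₁ cos φ₂ cos Δλ,  σ = 1.6568 rad → d_gc = 10545.5 km
Rhumb line: Δψ = -1.9520, q = Δφ/Δψ = 0.6679, d_rh = R√(Δφ²+q²Δλ²) = 11301.5 km
Excess = 11301.5 − 10545.5 = 756.0 ≈ 756 km

756 km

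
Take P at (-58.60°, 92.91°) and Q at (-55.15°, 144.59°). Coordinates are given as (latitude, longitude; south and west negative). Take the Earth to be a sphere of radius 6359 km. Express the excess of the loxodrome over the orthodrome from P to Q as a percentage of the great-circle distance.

Great circle: σ = 0.4842 rad → d_gc = Rσ = 3078.7 km
Rhumb: Δφ = +0.0602, Δλ = +0.9020, Δψ = +0.1103, q = Δφ/Δψ = 0.5460 → d_rh = R√(Δφ²+q²Δλ²) = 3155.0 km
Excess = (3155.0 − 3078.7) / 3078.7 = 76.3 / 3078.7 = 2.48% ≈ 2.5%

2.5%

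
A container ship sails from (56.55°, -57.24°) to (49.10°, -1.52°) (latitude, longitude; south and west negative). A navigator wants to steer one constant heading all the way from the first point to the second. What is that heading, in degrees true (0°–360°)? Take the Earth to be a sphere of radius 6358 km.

102.5°

Δψ = ln[tan(π/4+φ₂/2)/tan(π/4+φ₁/2)] = -0.2159
Δλ = +0.9725 rad (taken the short way round)
course = atan2(Δλ, Δψ) = 102.52°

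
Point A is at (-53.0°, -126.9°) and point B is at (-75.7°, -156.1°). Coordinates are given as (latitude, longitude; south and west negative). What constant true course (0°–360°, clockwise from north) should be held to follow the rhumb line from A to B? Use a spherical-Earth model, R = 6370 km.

Meridional parts: M(φ₁)=-1.0948, M(φ₂)=-2.0759 → ΔM = -0.9811;  Δλ = -0.5096 rad
tan C = Δλ / ΔM = +0.5195 → C = 207.45°

207.5°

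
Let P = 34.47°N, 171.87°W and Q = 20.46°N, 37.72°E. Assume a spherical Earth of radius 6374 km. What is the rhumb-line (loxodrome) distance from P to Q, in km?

Δψ = ln[tan(π/4+φ₂/2)/tan(π/4+φ₁/2)] = -0.2766;  Δφ = -0.2445 rad,  Δλ = -2.6251 rad
q = Δφ/Δψ = 0.8839
d = R·√(Δφ² + q²Δλ²) = 6374·2.33316 = 14872 km

14872 km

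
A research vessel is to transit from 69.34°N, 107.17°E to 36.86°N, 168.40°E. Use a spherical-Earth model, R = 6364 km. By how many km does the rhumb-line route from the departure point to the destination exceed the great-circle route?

167 km

Great circle: cos σ = sin φ₁ sin φ₂ + cos φ₁ cos φ₂ cos Δλ,  σ = 0.7994 rad → d_gc = 5087.3 km
Rhumb line: Δψ = -1.0093, q = Δφ/Δψ = 0.5616, d_rh = R√(Δφ²+q²Δλ²) = 5254.1 km
Excess = 5254.1 − 5087.3 = 166.8 ≈ 167 km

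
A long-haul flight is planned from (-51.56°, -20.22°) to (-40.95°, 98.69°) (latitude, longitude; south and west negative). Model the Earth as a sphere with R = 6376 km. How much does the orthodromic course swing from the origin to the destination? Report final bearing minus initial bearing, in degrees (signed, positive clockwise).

-101.8°

Initial bearing θ₁ = atan2(sin Δλ cos φ₂, cos φ₁ sin φ₂ − sin φ₁ cos φ₂ cos Δλ) = 136.37°
Final bearing θ₂ = (initial bearing from the destination back to the start) + 180° = 34.61°
Δθ = θ₂ − θ₁ = -101.8°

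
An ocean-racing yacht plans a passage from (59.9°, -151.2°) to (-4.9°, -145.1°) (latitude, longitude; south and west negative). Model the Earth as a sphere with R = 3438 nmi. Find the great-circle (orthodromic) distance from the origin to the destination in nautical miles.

3899 nmi

Haversine: a = sin²(Δφ/2)+cos φ₁ cos φ₂ sin²(Δλ/2) = 0.28852;  σ = 2·atan2(√a,√(1−a))
σ = 64.979° → d = Rσ = 3438·1.13410 = 3899 nmi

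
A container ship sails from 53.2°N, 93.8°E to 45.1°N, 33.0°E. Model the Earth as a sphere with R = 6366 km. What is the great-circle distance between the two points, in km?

4370 km

cos σ = sin φ₁ sin φ₂ + cos φ₁ cos φ₂ cos Δλ
      = sin(53.20°)sin(45.10°) + cos(53.20°)cos(45.10°)cos(-60.80°) = 0.7735
σ = 39.333° → d = Rσ = 6366·0.68649 = 4370 km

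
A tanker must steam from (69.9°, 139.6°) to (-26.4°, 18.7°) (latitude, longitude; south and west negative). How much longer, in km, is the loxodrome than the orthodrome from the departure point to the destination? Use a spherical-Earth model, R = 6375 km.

896 km

Great circle: cos σ = sin φ₁ sin φ₂ + cos φ₁ cos φ₂ cos Δλ,  σ = 2.1842 rad → d_gc = 13924.1 km
Rhumb line: Δψ = -2.2083, q = Δφ/Δψ = 0.7611, d_rh = R√(Δφ²+q²Δλ²) = 14819.9 km
Excess = 14819.9 − 13924.1 = 895.8 ≈ 896 km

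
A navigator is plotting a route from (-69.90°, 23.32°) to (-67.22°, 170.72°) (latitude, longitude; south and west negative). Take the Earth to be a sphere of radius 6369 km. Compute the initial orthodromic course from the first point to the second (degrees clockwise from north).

θ = atan2( sin Δλ·cos φ₂ ,  cos φ₁ sin φ₂ − sin φ₁ cos φ₂ cos Δλ )
  = atan2(+0.2086, -0.6232) = 161.49°

161.5°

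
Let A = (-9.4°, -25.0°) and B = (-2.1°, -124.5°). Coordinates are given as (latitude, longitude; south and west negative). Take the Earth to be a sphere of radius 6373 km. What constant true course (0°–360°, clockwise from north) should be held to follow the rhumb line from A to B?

Meridional parts: M(φ₁)=-0.1648, M(φ₂)=-0.0367 → ΔM = +0.1281;  Δλ = -1.7366 rad
tan C = Δλ / ΔM = -13.5522 → C = 274.22°

274.2°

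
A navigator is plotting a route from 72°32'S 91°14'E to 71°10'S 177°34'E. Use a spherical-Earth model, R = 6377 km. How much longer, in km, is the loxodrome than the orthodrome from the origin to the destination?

Great circle: cos σ = sin φ₁ sin φ₂ + cos φ₁ cos φ₂ cos Δλ,  σ = 0.4299 rad → d_gc = 2741.3 km
Rhumb line: Δψ = +0.0766, q = Δφ/Δψ = 0.3114, d_rh = R√(Δφ²+q²Δλ²) = 2995.7 km
Excess = 2995.7 − 2741.3 = 254.4 ≈ 254 km

254 km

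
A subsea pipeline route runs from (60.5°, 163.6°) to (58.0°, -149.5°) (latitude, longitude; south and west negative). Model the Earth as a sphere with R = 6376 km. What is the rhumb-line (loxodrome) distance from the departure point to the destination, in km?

2682 km

Rhumb course C = atan2(Δλ, Δψ) with Δψ = ln[tan(π/4+φ₂/2)/tan(π/4+φ₁/2)] = -0.0854, Δλ = +0.8186 → C = 95.95°
d = R·|Δφ| / |cos C| = 6376·0.04363 / 0.10375 = 2682 km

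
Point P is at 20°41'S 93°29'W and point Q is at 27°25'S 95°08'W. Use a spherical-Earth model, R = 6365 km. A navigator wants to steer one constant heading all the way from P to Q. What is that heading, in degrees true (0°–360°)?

192.6°

Meridional parts: M(φ₁)=-0.3691, M(φ₂)=-0.4979 → ΔM = -0.1288;  Δλ = -0.0288 rad
tan C = Δλ / ΔM = +0.2236 → C = 192.60°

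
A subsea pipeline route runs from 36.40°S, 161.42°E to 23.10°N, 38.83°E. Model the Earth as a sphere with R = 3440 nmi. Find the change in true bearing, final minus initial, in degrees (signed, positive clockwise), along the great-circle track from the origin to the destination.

At departure: θ₁ = atan2(sin Δλ cos φ₂, cos φ₁ sin φ₂ − sin φ₁ cos φ₂ cos Δλ) = 271.61°
At arrival: θ₂ = atan2(sin Δλ cos φ₁, −cos φ₂ sin φ₁ + sin φ₂ cos φ₁ cos Δλ) = 298.99°
Δθ = θ₂ − θ₁ = +27.4°

+27.4°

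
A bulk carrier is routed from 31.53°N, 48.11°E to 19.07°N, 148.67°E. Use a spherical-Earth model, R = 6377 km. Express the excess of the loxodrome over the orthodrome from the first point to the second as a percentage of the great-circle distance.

3.2%

Great circle: σ = 1.5476 rad → d_gc = Rσ = 9868.9 km
Rhumb: Δφ = -0.2175, Δλ = +1.7551, Δψ = -0.2412, q = Δφ/Δψ = 0.9015 → d_rh = R√(Δφ²+q²Δλ²) = 10184.7 km
Excess = (10184.7 − 9868.9) / 9868.9 = 315.8 / 9868.9 = 3.20% ≈ 3.2%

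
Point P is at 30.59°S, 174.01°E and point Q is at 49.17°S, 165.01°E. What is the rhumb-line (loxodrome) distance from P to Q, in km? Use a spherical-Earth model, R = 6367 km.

2200 km

Δψ = ln[tan(π/4+φ₂/2)/tan(π/4+φ₁/2)] = -0.4271;  Δφ = -0.3243 rad,  Δλ = -0.1571 rad
q = Δφ/Δψ = 0.7593
d = R·√(Δφ² + q²Δλ²) = 6367·0.34552 = 2200 km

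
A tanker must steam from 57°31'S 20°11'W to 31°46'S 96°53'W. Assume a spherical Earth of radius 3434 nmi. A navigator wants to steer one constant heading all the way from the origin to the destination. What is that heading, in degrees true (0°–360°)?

Meridional parts: M(φ₁)=-1.2333, M(φ₂)=-0.5852 → ΔM = +0.6481;  Δλ = -1.3387 rad
tan C = Δλ / ΔM = -2.0655 → C = 295.83°

295.8°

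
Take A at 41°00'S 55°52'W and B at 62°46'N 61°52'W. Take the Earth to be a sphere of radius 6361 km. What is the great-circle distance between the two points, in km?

cos σ = sin φ₁ sin φ₂ + cos φ₁ cos φ₂ cos Δλ
      = sin(-41.00°)sin(62.77°) + cos(-41.00°)cos(62.77°)cos(-6.00°) = -0.2399
σ = 103.878° → d = Rσ = 6361·1.81302 = 11533 km

11533 km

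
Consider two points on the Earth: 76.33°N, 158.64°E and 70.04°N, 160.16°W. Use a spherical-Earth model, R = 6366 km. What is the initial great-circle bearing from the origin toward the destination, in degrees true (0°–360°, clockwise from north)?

N = sin Δλ·cos φ₂ = +0.2249;  D = cos φ₁ sin φ₂ − sin φ₁ cos φ₂ cos Δλ = -0.0274
initial course = atan2(N, D) = 96.96°

97.0°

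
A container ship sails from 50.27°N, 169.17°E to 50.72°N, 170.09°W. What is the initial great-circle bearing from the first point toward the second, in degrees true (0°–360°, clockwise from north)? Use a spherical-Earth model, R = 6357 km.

80.0°

θ = atan2( sin Δλ·cos φ₂ ,  cos φ₁ sin φ₂ − sin φ₁ cos φ₂ cos Δλ )
  = atan2(+0.2242, +0.0394) = 80.03°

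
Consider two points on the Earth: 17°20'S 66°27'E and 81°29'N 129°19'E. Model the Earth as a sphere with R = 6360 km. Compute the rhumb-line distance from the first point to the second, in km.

11725 km

Rhumb course C = atan2(Δλ, Δψ) with Δψ = ln[tan(π/4+φ₂/2)/tan(π/4+φ₁/2)] = +2.9048, Δλ = +1.0972 → C = 20.69°
d = R·|Δφ| / |cos C| = 6360·1.72468 / 0.93548 = 11725 km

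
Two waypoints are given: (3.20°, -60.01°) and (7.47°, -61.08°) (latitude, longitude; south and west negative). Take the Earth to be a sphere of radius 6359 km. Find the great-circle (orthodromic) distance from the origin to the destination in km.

cos σ = sin φ₁ sin φ₂ + cos φ₁ cos φ₂ cos Δλ
      = sin(3.20°)sin(7.47°) + cos(3.20°)cos(7.47°)cos(-1.07°) = 0.9971
σ = 4.401° → d = Rσ = 6359·0.07681 = 488 km

488 km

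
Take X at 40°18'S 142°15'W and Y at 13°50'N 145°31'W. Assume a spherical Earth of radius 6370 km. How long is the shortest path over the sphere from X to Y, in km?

Haversine: a = sin²(Δφ/2)+cos φ₁ cos φ₂ sin²(Δλ/2) = 0.20765;  σ = 2·atan2(√a,√(1−a))
σ = 54.218° → d = Rσ = 6370·0.94629 = 6028 km

6028 km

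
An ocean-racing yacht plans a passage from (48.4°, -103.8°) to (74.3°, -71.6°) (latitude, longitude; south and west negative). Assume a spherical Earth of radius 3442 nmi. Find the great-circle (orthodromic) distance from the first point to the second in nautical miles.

Haversine: a = sin²(Δφ/2)+cos φ₁ cos φ₂ sin²(Δλ/2) = 0.06404;  σ = 2·atan2(√a,√(1−a))
σ = 29.317° → d = Rσ = 3442·0.51168 = 1761 nmi

1761 nmi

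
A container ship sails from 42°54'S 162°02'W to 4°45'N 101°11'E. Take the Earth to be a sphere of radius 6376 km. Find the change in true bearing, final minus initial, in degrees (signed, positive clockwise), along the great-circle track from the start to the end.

Initial bearing θ₁ = atan2(sin Δλ cos φ₂, cos φ₁ sin φ₂ − sin φ₁ cos φ₂ cos Δλ) = 268.87°
Final bearing θ₂ = (initial bearing from the destination back to the start) + 180° = 312.70°
Δθ = θ₂ − θ₁ = +43.8°

+43.8°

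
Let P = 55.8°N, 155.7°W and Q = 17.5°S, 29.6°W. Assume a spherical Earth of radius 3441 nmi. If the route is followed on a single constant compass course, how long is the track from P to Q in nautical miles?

7856 nmi

Δψ = ln[tan(π/4+φ₂/2)/tan(π/4+φ₁/2)] = -1.4891;  Δφ = -1.2793 rad,  Δλ = +2.2009 rad
q = Δφ/Δψ = 0.8591
d = R·√(Δφ² + q²Δλ²) = 3441·2.28293 = 7856 nmi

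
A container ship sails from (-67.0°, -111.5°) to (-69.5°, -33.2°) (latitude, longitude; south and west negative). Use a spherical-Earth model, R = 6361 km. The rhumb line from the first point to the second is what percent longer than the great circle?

Great circle: σ = 0.4735 rad → d_gc = Rσ = 3012.2 km
Rhumb: Δφ = -0.0436, Δλ = +1.3666, Δψ = -0.1179, q = Δφ/Δψ = 0.3702 → d_rh = R√(Δφ²+q²Δλ²) = 3229.7 km
Excess = (3229.7 − 3012.2) / 3012.2 = 217.5 / 3012.2 = 7.22% ≈ 7.2%

7.2%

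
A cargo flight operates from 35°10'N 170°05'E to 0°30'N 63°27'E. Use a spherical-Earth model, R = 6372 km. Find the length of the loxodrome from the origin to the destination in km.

Rhumb course C = atan2(Δλ, Δψ) with Δψ = ln[tan(π/4+φ₂/2)/tan(π/4+φ₁/2)] = -0.6477, Δλ = -1.8611 → C = 250.81°
d = R·|Δφ| / |cos C| = 6372·0.60505 / 0.32867 = 11730 km

11730 km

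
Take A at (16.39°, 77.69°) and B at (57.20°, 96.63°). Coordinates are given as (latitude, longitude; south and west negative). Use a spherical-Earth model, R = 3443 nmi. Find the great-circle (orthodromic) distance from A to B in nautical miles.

2597 nmi

Haversine: a = sin²(Δφ/2)+cos φ₁ cos φ₂ sin²(Δλ/2) = 0.13563;  σ = 2·atan2(√a,√(1−a))
σ = 43.219° → d = Rσ = 3443·0.75431 = 2597 nmi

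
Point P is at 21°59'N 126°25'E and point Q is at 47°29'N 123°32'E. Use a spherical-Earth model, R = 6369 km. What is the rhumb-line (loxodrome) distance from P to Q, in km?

Δψ = ln[tan(π/4+φ₂/2)/tan(π/4+φ₁/2)] = +0.5506;  Δφ = +0.4451 rad,  Δλ = -0.0503 rad
q = Δφ/Δψ = 0.8083
d = R·√(Δφ² + q²Δλ²) = 6369·0.44691 = 2846 km

2846 km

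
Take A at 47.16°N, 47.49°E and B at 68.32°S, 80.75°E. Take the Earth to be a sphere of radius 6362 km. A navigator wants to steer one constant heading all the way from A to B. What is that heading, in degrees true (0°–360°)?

Δψ = ln[tan(π/4+φ₂/2)/tan(π/4+φ₁/2)] = -2.5887
Δλ = +0.5805 rad (taken the short way round)
course = atan2(Δλ, Δψ) = 167.36°

167.4°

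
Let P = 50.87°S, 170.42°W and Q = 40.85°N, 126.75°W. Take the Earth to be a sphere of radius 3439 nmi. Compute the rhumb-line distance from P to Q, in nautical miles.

5970 nmi

Δψ = ln[tan(π/4+φ₂/2)/tan(π/4+φ₁/2)] = +1.8169;  Δφ = +1.6008 rad,  Δλ = +0.7622 rad
q = Δφ/Δψ = 0.8811
d = R·√(Δφ² + q²Δλ²) = 3439·1.73596 = 5970 nmi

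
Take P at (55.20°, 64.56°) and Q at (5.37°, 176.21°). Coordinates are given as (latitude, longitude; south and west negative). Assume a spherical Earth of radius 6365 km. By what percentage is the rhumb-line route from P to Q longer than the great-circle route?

6.3%

Great circle: σ = 1.7040 rad → d_gc = Rσ = 10845.8 km
Rhumb: Δφ = -0.8697, Δλ = +1.9487, Δψ = -1.0665, q = Δφ/Δψ = 0.8155 → d_rh = R√(Δφ²+q²Δλ²) = 11530.4 km
Excess = (11530.4 − 10845.8) / 10845.8 = 684.6 / 10845.8 = 6.31% ≈ 6.3%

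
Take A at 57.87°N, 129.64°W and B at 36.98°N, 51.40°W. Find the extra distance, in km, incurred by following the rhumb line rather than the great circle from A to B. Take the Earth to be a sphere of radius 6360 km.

284 km

Great circle: cos σ = sin φ₁ sin φ₂ + cos φ₁ cos φ₂ cos Δλ,  σ = 0.9323 rad → d_gc = 5929.3 km
Rhumb line: Δψ = -0.5493, q = Δφ/Δψ = 0.6637, d_rh = R√(Δφ²+q²Δλ²) = 6213.2 km
Excess = 6213.2 − 5929.3 = 283.9 ≈ 284 km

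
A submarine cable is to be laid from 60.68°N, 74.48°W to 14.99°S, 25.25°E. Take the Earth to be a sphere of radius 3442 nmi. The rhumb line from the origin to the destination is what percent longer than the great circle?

Great circle: σ = 1.8812 rad → d_gc = Rσ = 6475.2 nmi
Rhumb: Δφ = -1.3207, Δλ = +1.7406, Δψ = -1.6056, q = Δφ/Δψ = 0.8226 → d_rh = R√(Δφ²+q²Δλ²) = 6704.5 nmi
Excess = (6704.5 − 6475.2) / 6475.2 = 229.3 / 6475.2 = 3.54% ≈ 3.5%

3.5%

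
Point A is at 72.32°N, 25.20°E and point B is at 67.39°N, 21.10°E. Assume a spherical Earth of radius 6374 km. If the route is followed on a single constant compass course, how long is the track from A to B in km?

570 km

Δψ = ln[tan(π/4+φ₂/2)/tan(π/4+φ₁/2)] = -0.2511;  Δφ = -0.0860 rad,  Δλ = -0.0716 rad
q = Δφ/Δψ = 0.3427
d = R·√(Δφ² + q²Δλ²) = 6374·0.08947 = 570 km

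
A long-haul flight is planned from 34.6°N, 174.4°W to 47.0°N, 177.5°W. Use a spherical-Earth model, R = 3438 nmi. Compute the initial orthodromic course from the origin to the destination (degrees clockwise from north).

350.3°

N = sin Δλ·cos φ₂ = -0.0369;  D = cos φ₁ sin φ₂ − sin φ₁ cos φ₂ cos Δλ = +0.2153
initial course = atan2(N, D) = 350.28°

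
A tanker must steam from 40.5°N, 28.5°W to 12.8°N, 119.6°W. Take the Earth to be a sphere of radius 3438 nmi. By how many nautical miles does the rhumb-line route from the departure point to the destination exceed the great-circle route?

Great circle: cos σ = sin φ₁ sin φ₂ + cos φ₁ cos φ₂ cos Δλ,  σ = 1.4408 rad → d_gc = 4953.4 nmi
Rhumb line: Δψ = -0.5491, q = Δφ/Δψ = 0.8805, d_rh = R√(Δφ²+q²Δλ²) = 5092.2 nmi
Excess = 5092.2 − 4953.4 = 138.8 ≈ 139 nmi

139 nmi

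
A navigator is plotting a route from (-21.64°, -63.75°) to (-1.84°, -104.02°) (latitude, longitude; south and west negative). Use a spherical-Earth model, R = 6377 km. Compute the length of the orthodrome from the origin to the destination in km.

Haversine: a = sin²(Δφ/2)+cos φ₁ cos φ₂ sin²(Δλ/2) = 0.13965;  σ = 2·atan2(√a,√(1−a))
σ = 43.887° → d = Rσ = 6377·0.76598 = 4885 km

4885 km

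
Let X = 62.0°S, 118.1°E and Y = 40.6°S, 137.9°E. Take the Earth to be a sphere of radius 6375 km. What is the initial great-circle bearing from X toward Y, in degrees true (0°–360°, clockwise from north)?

38.3°

θ = atan2( sin Δλ·cos φ₂ ,  cos φ₁ sin φ₂ − sin φ₁ cos φ₂ cos Δλ )
  = atan2(+0.2572, +0.3252) = 38.34°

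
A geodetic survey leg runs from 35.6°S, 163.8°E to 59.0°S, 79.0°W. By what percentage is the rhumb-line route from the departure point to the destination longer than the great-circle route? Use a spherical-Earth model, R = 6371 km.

Great circle: σ = 1.2582 rad → d_gc = Rσ = 8015.8 km
Rhumb: Δφ = -0.4084, Δλ = +2.0455, Δψ = -0.6169, q = Δφ/Δψ = 0.6620 → d_rh = R√(Δφ²+q²Δλ²) = 9011.5 km
Excess = (9011.5 − 8015.8) / 8015.8 = 995.7 / 8015.8 = 12.42% ≈ 12.4%

12.4%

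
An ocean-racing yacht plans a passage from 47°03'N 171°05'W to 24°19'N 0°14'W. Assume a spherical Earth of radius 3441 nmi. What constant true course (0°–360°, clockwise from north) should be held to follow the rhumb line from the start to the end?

99.4°

Δψ = ln[tan(π/4+φ₂/2)/tan(π/4+φ₁/2)] = -0.4952
Δλ = +2.9819 rad (taken the short way round)
course = atan2(Δλ, Δψ) = 99.43°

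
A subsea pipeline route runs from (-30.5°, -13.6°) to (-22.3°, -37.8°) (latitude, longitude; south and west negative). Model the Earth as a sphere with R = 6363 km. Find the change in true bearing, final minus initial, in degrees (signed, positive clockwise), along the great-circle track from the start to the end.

At departure: θ₁ = atan2(sin Δλ cos φ₂, cos φ₁ sin φ₂ − sin φ₁ cos φ₂ cos Δλ) = 284.96°
At arrival: θ₂ = atan2(sin Δλ cos φ₁, −cos φ₂ sin φ₁ + sin φ₂ cos φ₁ cos Δλ) = 295.88°
Δθ = θ₂ − θ₁ = +10.9°

+10.9°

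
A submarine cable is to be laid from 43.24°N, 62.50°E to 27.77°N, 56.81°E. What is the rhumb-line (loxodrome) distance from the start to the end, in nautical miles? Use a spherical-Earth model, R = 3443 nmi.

970 nmi

Δψ = ln[tan(π/4+φ₂/2)/tan(π/4+φ₁/2)] = -0.3337;  Δφ = -0.2700 rad,  Δλ = -0.0993 rad
q = Δφ/Δψ = 0.8090
d = R·√(Δφ² + q²Δλ²) = 3443·0.28170 = 970 nmi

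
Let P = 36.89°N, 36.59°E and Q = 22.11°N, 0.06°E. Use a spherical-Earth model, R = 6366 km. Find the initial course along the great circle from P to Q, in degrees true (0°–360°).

255.2°

θ = atan2( sin Δλ·cos φ₂ ,  cos φ₁ sin φ₂ − sin φ₁ cos φ₂ cos Δλ )
  = atan2(-0.5515, -0.1459) = 255.19°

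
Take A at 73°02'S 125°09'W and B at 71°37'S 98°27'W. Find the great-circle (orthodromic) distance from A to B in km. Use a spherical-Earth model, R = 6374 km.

908 km

cos σ = sin φ₁ sin φ₂ + cos φ₁ cos φ₂ cos Δλ
      = sin(-73.03°)sin(-71.62°) + cos(-73.03°)cos(-71.62°)cos(26.70°) = 0.9899
σ = 8.158° → d = Rσ = 6374·0.14238 = 908 km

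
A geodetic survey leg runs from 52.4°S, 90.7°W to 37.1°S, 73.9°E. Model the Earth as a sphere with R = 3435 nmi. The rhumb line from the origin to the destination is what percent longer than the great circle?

Great circle: σ = 1.5621 rad → d_gc = Rσ = 5365.6 nmi
Rhumb: Δφ = +0.2670, Δλ = +2.8728, Δψ = +0.3794, q = Δφ/Δψ = 0.7039 → d_rh = R√(Δφ²+q²Δλ²) = 7006.2 nmi
Excess = (7006.2 − 5365.6) / 5365.6 = 1640.6 / 5365.6 = 30.58% ≈ 30.6%

30.6%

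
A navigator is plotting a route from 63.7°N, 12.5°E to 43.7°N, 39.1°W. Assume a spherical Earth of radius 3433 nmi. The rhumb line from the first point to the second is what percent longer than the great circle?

Great circle: σ = 0.6123 rad → d_gc = Rσ = 2102.0 nmi
Rhumb: Δφ = -0.3491, Δλ = -0.9006, Δψ = -0.6044, q = Δφ/Δψ = 0.5776 → d_rh = R√(Δφ²+q²Δλ²) = 2150.5 nmi
Excess = (2150.5 − 2102.0) / 2102.0 = 48.5 / 2102.0 = 2.31% ≈ 2.3%

2.3%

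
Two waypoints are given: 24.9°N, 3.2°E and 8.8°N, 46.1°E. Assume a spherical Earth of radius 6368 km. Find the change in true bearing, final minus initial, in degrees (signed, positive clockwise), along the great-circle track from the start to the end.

+13.1°

At departure: θ₁ = atan2(sin Δλ cos φ₂, cos φ₁ sin φ₂ − sin φ₁ cos φ₂ cos Δλ) = 103.86°
At arrival: θ₂ = atan2(sin Δλ cos φ₁, −cos φ₂ sin φ₁ + sin φ₂ cos φ₁ cos Δλ) = 116.99°
Δθ = θ₂ − θ₁ = +13.1°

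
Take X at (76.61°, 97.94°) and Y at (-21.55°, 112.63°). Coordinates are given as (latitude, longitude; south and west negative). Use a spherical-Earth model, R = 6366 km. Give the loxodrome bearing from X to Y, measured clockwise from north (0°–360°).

Meridional parts: M(φ₁)=+2.1423, M(φ₂)=-0.3853 → ΔM = -2.5276;  Δλ = +0.2564 rad
tan C = Δλ / ΔM = -0.1014 → C = 174.21°

174.2°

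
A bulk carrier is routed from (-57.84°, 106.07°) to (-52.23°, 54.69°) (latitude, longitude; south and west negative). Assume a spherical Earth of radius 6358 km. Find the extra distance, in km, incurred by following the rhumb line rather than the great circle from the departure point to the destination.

Great circle: cos σ = sin φ₁ sin φ₂ + cos φ₁ cos φ₂ cos Δλ,  σ = 0.5101 rad → d_gc = 3243.5 km
Rhumb line: Δψ = +0.1712, q = Δφ/Δψ = 0.5719, d_rh = R√(Δφ²+q²Δλ²) = 3319.7 km
Excess = 3319.7 − 3243.5 = 76.2 ≈ 76 km

76 km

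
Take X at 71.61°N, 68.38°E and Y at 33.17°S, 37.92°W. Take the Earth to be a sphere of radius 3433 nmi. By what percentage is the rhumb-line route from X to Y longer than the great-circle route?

Great circle: σ = 2.2059 rad → d_gc = Rσ = 7573.0 nmi
Rhumb: Δφ = -1.8288, Δλ = -1.8553, Δψ = -2.4352, q = Δφ/Δψ = 0.7510 → d_rh = R√(Δφ²+q²Δλ²) = 7892.6 nmi
Excess = (7892.6 − 7573.0) / 7573.0 = 319.6 / 7573.0 = 4.22% ≈ 4.2%

4.2%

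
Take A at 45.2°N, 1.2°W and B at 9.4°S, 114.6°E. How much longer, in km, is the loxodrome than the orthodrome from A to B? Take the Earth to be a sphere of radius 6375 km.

Great circle: cos σ = sin φ₁ sin φ₂ + cos φ₁ cos φ₂ cos Δλ,  σ = 2.0025 rad → d_gc = 12766.2 km
Rhumb line: Δψ = -1.0511, q = Δφ/Δψ = 0.9066, d_rh = R√(Δφ²+q²Δλ²) = 13166.4 km
Excess = 13166.4 − 12766.2 = 400.2 ≈ 400 km

400 km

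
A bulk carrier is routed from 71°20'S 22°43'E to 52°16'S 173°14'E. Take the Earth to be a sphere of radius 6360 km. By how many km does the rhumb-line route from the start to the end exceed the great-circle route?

Great circle: cos σ = sin φ₁ sin φ₂ + cos φ₁ cos φ₂ cos Δλ,  σ = 0.9536 rad → d_gc = 6064.8 km
Rhumb line: Δψ = +0.7320, q = Δφ/Δψ = 0.4546, d_rh = R√(Δφ²+q²Δλ²) = 7885.0 km
Excess = 7885.0 − 6064.8 = 1820.2 ≈ 1820 km

1820 km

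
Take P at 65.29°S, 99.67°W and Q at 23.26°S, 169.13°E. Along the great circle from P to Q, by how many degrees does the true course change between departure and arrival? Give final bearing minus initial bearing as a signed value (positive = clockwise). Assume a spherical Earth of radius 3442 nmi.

+74.7°

At departure: θ₁ = atan2(sin Δλ cos φ₂, cos φ₁ sin φ₂ − sin φ₁ cos φ₂ cos Δλ) = 258.76°
At arrival: θ₂ = atan2(sin Δλ cos φ₁, −cos φ₂ sin φ₁ + sin φ₂ cos φ₁ cos Δλ) = 333.49°
Δθ = θ₂ − θ₁ = +74.7°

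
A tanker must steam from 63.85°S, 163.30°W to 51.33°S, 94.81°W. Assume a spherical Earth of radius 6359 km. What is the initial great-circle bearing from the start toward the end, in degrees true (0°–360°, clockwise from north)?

103.4°

θ = atan2( sin Δλ·cos φ₂ ,  cos φ₁ sin φ₂ − sin φ₁ cos φ₂ cos Δλ )
  = atan2(+0.5813, -0.1384) = 103.40°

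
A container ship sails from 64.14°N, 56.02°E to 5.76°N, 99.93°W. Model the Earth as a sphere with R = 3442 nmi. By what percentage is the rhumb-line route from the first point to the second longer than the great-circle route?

20.4%

Great circle: σ = 1.8818 rad → d_gc = Rσ = 6477.1 nmi
Rhumb: Δφ = -1.0189, Δλ = -2.7218, Δψ = -1.3708, q = Δφ/Δψ = 0.7433 → d_rh = R√(Δφ²+q²Δλ²) = 7797.0 nmi
Excess = (7797.0 − 6477.1) / 6477.1 = 1319.9 / 6477.1 = 20.38% ≈ 20.4%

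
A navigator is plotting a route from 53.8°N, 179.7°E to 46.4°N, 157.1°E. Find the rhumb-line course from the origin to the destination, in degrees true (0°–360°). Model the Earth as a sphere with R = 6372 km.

Δψ = ln[tan(π/4+φ₂/2)/tan(π/4+φ₁/2)] = -0.2019
Δλ = -0.3944 rad (taken the short way round)
course = atan2(Δλ, Δψ) = 242.90°

242.9°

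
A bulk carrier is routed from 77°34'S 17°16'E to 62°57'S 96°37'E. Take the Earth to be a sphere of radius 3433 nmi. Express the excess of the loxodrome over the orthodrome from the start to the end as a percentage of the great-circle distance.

Great circle: σ = 0.4782 rad → d_gc = Rσ = 1641.7 nmi
Rhumb: Δφ = +0.2551, Δλ = +1.3849, Δψ = +0.7922, q = Δφ/Δψ = 0.3220 → d_rh = R√(Δφ²+q²Δλ²) = 1763.9 nmi
Excess = (1763.9 − 1641.7) / 1641.7 = 122.2 / 1641.7 = 7.44% ≈ 7.4%

7.4%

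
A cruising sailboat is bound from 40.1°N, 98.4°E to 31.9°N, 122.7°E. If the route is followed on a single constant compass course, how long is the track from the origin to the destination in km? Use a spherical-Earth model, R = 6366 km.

2363 km

Δψ = ln[tan(π/4+φ₂/2)/tan(π/4+φ₁/2)] = -0.1772;  Δφ = -0.1431 rad,  Δλ = +0.4241 rad
q = Δφ/Δψ = 0.8076
d = R·√(Δφ² + q²Δλ²) = 6366·0.37121 = 2363 km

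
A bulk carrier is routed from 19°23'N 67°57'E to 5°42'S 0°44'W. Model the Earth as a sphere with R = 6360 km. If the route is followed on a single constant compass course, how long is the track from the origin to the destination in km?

Δψ = ln[tan(π/4+φ₂/2)/tan(π/4+φ₁/2)] = -0.4446;  Δφ = -0.4378 rad,  Δλ = -1.1988 rad
q = Δφ/Δψ = 0.9847
d = R·√(Δφ² + q²Δλ²) = 6360·1.25896 = 8007 km

8007 km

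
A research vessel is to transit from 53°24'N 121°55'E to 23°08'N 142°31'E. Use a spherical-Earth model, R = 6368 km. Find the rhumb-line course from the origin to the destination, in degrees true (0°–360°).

Δψ = ln[tan(π/4+φ₂/2)/tan(π/4+φ₁/2)] = -0.6913
Δλ = +0.3595 rad (taken the short way round)
course = atan2(Δλ, Δψ) = 152.52°

152.5°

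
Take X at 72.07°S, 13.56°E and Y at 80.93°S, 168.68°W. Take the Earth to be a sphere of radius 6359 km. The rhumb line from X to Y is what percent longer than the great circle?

Great circle: σ = 0.4712 rad → d_gc = Rσ = 2996.1 km
Rhumb: Δφ = -0.1546, Δλ = +3.1025, Δψ = -0.6876, q = Δφ/Δψ = 0.2249 → d_rh = R√(Δφ²+q²Δλ²) = 4544.4 km
Excess = (4544.4 − 2996.1) / 2996.1 = 1548.3 / 2996.1 = 51.68% ≈ 51.7%

51.7%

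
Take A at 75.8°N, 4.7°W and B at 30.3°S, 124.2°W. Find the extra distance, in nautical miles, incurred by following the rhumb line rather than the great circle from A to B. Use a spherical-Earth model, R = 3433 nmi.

530 nmi

Great circle: cos σ = sin φ₁ sin φ₂ + cos φ₁ cos φ₂ cos Δλ,  σ = 2.2061 rad → d_gc = 7573.5 nmi
Rhumb line: Δψ = -2.6384, q = Δφ/Δψ = 0.7019, d_rh = R√(Δφ²+q²Δλ²) = 8103.7 nmi
Excess = 8103.7 − 7573.5 = 530.2 ≈ 530 nmi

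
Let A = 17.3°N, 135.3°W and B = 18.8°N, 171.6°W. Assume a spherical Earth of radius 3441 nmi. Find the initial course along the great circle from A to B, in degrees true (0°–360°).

278.2°

N = sin Δλ·cos φ₂ = -0.5604;  D = cos φ₁ sin φ₂ − sin φ₁ cos φ₂ cos Δλ = +0.0808
initial course = atan2(N, D) = 278.21°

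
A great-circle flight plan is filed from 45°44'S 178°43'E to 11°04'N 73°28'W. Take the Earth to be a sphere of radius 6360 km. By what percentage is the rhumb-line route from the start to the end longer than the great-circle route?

2.5%

Great circle: σ = 1.9252 rad → d_gc = Rσ = 12244.4 km
Rhumb: Δφ = +0.9913, Δλ = +1.8818, Δψ = +1.0940, q = Δφ/Δψ = 0.9062 → d_rh = R√(Δφ²+q²Δλ²) = 12545.0 km
Excess = (12545.0 − 12244.4) / 12244.4 = 300.6 / 12244.4 = 2.455% ≈ 2.5%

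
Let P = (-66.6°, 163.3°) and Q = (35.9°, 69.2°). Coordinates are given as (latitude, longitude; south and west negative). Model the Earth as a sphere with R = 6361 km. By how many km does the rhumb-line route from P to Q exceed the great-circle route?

314 km

Great circle: cos σ = sin φ₁ sin φ₂ + cos φ₁ cos φ₂ cos Δλ,  σ = 2.1666 rad → d_gc = 13781.5 km
Rhumb line: Δψ = +2.2467, q = Δφ/Δψ = 0.7963, d_rh = R√(Δφ²+q²Δλ²) = 14095.8 km
Excess = 14095.8 − 13781.5 = 314.3 ≈ 314 km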